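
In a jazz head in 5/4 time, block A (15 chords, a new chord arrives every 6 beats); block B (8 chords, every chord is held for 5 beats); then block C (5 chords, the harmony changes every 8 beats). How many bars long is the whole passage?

34 bars

A: 15 × 6 = 90 beats = 18 bars.
B: 8 × 5 = 40 beats = 8 bars.
C: 5 × 8 = 40 beats = 8 bars.
Total: 18 + 8 + 8 = 34 bars.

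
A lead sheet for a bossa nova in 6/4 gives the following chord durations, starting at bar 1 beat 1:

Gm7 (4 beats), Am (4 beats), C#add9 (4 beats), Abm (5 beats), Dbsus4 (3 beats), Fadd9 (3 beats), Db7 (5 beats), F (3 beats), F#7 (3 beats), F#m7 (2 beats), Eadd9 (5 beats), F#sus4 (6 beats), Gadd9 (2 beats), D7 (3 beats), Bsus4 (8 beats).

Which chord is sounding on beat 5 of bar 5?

Beat 5 of bar 5 is beat (5−1)×6 + 5 = 29 overall.
Running totals: Gm7 ends at 4, Am ends at 8, C#add9 ends at 12, Abm ends at 17, Dbsus4 ends at 20, Fadd9 ends at 23, Db7 ends at 28, F ends at 31.
Beat 29 falls within F.

F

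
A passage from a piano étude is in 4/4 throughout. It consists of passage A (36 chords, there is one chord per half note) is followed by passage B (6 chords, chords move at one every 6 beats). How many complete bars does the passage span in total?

27 bars

A: 36 × 2 = 72 beats = 18 bars.
B: 6 × 6 = 36 beats = 9 bars.
Total: 18 + 9 = 27 bars.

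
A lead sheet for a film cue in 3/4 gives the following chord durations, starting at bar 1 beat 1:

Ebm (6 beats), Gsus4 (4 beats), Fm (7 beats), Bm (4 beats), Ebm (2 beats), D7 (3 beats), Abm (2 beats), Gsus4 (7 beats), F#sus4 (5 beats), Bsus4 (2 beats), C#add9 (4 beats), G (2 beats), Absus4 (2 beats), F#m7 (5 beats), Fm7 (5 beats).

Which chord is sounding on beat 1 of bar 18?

Beat 1 of bar 18 is beat (18−1)×3 + 1 = 52 overall.
Running totals: Ebm ends at 6, Gsus4 ends at 10, Fm ends at 17, Bm ends at 21, Ebm ends at 23, D7 ends at 26, Abm ends at 28, Gsus4 ends at 35, F#sus4 ends at 40, Bsus4 ends at 42, C#add9 ends at 46, G ends at 48, Absus4 ends at 50, F#m7 ends at 55.
Beat 52 falls within F#m7.

F#m7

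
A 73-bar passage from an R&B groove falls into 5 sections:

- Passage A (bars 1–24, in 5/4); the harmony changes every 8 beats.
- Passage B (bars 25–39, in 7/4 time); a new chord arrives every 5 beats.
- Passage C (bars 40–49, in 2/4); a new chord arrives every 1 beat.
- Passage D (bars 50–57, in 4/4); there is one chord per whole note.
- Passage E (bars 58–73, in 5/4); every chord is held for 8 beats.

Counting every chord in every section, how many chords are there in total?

74 chords

A has 120 beats and chords last 8 each, so 15 chords.
B has 105 beats and chords last 5 each, so 21 chords.
C has 20 beats and chords last 1 each, so 20 chords.
D has 32 beats and chords last 4 each, so 8 chords.
E has 80 beats and chords last 8 each, so 10 chords.
Total: 15 + 21 + 20 + 8 + 10 = 74.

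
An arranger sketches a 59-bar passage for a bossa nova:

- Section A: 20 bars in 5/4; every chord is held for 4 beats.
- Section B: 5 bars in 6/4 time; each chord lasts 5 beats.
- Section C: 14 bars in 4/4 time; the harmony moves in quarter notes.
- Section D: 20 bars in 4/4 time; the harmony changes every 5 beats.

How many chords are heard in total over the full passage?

A has 100 beats and chords last 4 each, so 25 chords.
B has 30 beats and chords last 5 each, so 6 chords.
C has 56 beats and chords last 1 each, so 56 chords.
D has 80 beats and chords last 5 each, so 16 chords.
Total: 25 + 6 + 56 + 16 = 103.

103 chords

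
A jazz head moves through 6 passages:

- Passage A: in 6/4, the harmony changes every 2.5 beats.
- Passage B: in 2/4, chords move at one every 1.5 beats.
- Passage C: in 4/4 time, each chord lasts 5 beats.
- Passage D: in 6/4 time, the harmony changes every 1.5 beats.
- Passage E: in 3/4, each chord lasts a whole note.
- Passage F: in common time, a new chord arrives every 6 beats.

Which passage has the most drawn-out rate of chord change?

Passage F

A: 6 beats/bar ÷ 2.5 beats/chord = 2.4 chords/bar.
B: 2 beats/bar ÷ 1.5 beats/chord = 4/3 chords/bar.
C: 4 beats/bar ÷ 5 beats/chord = 0.8 chords/bar.
D: 6 beats/bar ÷ 1.5 beats/chord = 4 chords/bar.
E: 3 beats/bar ÷ 4 beats/chord = 0.75 chords/bar.
F: 4 beats/bar ÷ 6 beats/chord = 2/3 chords/bar.
Slowest is F at 2/3 chords/bar.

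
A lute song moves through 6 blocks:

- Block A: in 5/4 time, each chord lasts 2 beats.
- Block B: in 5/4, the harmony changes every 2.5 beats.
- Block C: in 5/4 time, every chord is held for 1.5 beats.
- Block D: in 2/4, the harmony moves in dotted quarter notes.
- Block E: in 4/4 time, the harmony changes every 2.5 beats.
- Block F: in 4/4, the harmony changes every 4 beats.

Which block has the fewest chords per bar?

A: each chord is 2 beats in 5/4, so 2.5 per bar.
B: each chord is 2.5 beats in 5/4, so 2 per bar.
C: each chord is 1.5 beats in 5/4, so 10/3 per bar.
D: each chord is 1.5 beats in 2/4, so 4/3 per bar.
E: each chord is 2.5 beats in 4/4, so 1.6 per bar.
F: each chord is 4 beats in 4/4, so 1 per bar.
Slowest is F at 1 chords/bar.

Block F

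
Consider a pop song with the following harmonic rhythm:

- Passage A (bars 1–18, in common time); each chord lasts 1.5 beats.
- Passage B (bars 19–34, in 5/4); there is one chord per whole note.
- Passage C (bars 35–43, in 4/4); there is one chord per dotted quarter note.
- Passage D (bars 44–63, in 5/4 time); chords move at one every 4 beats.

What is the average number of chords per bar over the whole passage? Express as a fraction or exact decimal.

A: 18 × 4 = 72 beats ÷ 1.5 = 48 chords.
B: 16 × 5 = 80 beats ÷ 4 = 20 chords.
C: 9 × 4 = 36 beats ÷ 1.5 = 24 chords.
D: 20 × 5 = 100 beats ÷ 4 = 25 chords.
Overall: 117 chords over 63 bars → 117/63 = 13/7 chords per bar.

13/7 chords per bar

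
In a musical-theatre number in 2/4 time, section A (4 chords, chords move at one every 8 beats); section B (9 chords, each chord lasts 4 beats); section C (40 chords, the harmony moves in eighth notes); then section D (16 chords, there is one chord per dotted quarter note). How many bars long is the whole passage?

56 bars

A: 4 × 8 = 32 beats = 16 bars.
B: 9 × 4 = 36 beats = 18 bars.
C: 40 × 0.5 = 20 beats = 10 bars.
D: 16 × 1.5 = 24 beats = 12 bars.
Total: 16 + 18 + 10 + 12 = 56 bars.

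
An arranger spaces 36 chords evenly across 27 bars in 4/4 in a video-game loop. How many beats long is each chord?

27 bars × 4 beats/bar = 108 beats total.
108 beats ÷ 36 chords = 3 beats per chord.
(That is a dotted half note.)

3 beats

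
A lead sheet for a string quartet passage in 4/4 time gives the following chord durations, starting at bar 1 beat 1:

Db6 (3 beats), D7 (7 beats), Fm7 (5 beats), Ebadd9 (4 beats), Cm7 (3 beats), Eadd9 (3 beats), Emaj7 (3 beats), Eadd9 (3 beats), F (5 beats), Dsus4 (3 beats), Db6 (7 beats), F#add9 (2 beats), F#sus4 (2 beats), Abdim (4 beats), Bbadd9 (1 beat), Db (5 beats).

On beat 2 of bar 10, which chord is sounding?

Beat 2 of bar 10 is beat (10−1)×4 + 2 = 38 overall.
Running totals: Db6 ends at 3, D7 ends at 10, Fm7 ends at 15, Ebadd9 ends at 19, Cm7 ends at 22, Eadd9 ends at 25, Emaj7 ends at 28, Eadd9 ends at 31, F ends at 36, Dsus4 ends at 39.
Beat 38 falls within Dsus4.

Dsus4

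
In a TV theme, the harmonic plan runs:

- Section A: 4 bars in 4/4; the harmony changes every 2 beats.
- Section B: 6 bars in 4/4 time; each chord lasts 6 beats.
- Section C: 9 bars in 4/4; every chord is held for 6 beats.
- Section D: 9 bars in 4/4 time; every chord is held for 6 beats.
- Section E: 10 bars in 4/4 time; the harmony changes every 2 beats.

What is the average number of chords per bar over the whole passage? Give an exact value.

A: 4 bars of 4 beats is 16 beats; at 2 beats each that's 8 chords.
B: 6 bars of 4 beats is 24 beats; at 6 beats each that's 4 chords.
C: 9 bars of 4 beats is 36 beats; at 6 beats each that's 6 chords.
D: 9 bars of 4 beats is 36 beats; at 6 beats each that's 6 chords.
E: 10 bars of 4 beats is 40 beats; at 2 beats each that's 20 chords.
Overall: 44 chords over 38 bars → 44/38 = 22/19 chords per bar.

22/19 chords per bar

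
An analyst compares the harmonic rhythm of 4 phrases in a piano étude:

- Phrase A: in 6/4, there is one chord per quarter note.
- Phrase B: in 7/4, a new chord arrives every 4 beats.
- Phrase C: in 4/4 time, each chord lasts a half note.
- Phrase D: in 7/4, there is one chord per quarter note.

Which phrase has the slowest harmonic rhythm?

A: 6/1 = 6 chords/bar.
B: 7/4 = 1.75 chords/bar.
C: 4/2 = 2 chords/bar.
D: 7/1 = 7 chords/bar.
Slowest is B at 1.75 chords/bar.

Phrase B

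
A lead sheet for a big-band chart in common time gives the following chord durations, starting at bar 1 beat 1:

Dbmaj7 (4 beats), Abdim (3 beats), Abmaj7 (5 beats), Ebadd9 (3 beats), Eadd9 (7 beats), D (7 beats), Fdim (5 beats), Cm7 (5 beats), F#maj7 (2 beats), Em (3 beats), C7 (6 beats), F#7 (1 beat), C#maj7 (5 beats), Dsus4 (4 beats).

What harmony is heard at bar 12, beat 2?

Beat 2 of bar 12 is beat (12−1)×4 + 2 = 46 overall.
Running totals: Dbmaj7 ends at 4, Abdim ends at 7, Abmaj7 ends at 12, Ebadd9 ends at 15, Eadd9 ends at 22, D ends at 29, Fdim ends at 34, Cm7 ends at 39, F#maj7 ends at 41, Em ends at 44, C7 ends at 50.
Beat 46 falls within C7.

C7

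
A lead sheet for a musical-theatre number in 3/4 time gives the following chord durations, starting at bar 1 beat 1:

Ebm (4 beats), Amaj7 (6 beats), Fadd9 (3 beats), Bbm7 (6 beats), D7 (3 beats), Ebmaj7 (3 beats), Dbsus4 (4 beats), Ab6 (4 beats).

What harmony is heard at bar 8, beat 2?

Beat 2 of bar 8 is beat (8−1)×3 + 2 = 23 overall.
Running totals: Ebm ends at 4, Amaj7 ends at 10, Fadd9 ends at 13, Bbm7 ends at 19, D7 ends at 22, Ebmaj7 ends at 25.
Beat 23 falls within Ebmaj7.

Ebmaj7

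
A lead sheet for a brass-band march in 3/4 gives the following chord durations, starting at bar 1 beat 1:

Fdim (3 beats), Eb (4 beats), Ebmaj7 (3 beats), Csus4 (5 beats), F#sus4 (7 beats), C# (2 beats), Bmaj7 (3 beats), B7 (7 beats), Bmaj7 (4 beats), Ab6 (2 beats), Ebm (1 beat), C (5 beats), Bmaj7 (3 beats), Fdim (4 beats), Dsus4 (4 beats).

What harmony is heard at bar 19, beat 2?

Beat 2 of bar 19 is beat (19−1)×3 + 2 = 56 overall.
Running totals: Fdim ends at 3, Eb ends at 7, Ebmaj7 ends at 10, Csus4 ends at 15, F#sus4 ends at 22, C# ends at 24, Bmaj7 ends at 27, B7 ends at 34, Bmaj7 ends at 38, Ab6 ends at 40, Ebm ends at 41, C ends at 46, Bmaj7 ends at 49, Fdim ends at 53, Dsus4 ends at 57.
Beat 56 falls within Dsus4.

Dsus4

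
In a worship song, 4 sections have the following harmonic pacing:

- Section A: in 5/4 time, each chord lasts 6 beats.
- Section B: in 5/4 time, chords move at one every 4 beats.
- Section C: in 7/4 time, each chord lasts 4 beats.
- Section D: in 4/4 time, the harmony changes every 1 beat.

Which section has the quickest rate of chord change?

Section D

A: 5/6 = 5/6 chords/bar.
B: 5/4 = 1.25 chords/bar.
C: 7/4 = 1.75 chords/bar.
D: 4/1 = 4 chords/bar.
Fastest is D at 4 chords/bar.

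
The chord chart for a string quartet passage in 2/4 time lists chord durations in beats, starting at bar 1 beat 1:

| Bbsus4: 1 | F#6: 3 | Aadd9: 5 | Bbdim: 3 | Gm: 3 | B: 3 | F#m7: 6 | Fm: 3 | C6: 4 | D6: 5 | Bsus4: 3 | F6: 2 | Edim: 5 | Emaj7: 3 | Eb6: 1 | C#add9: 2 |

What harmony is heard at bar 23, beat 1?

Edim

Beat 1 of bar 23 is beat (23−1)×2 + 1 = 45 overall.
Running totals: Bbsus4 ends at 1, F#6 ends at 4, Aadd9 ends at 9, Bbdim ends at 12, Gm ends at 15, B ends at 18, F#m7 ends at 24, Fm ends at 27, C6 ends at 31, D6 ends at 36, Bsus4 ends at 39, F6 ends at 41, Edim ends at 46.
Beat 45 falls within Edim.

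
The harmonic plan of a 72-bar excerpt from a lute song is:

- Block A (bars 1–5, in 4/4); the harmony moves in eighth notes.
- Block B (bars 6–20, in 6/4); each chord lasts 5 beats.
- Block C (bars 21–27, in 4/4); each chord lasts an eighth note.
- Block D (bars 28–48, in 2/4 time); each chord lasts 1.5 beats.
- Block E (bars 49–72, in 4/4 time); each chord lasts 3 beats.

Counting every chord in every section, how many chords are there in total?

174 chords

A has 20 beats and chords last 0.5 each, so 40 chords.
B has 90 beats and chords last 5 each, so 18 chords.
C has 28 beats and chords last 0.5 each, so 56 chords.
D has 42 beats and chords last 1.5 each, so 28 chords.
E has 96 beats and chords last 3 each, so 32 chords.
Total: 40 + 18 + 56 + 28 + 32 = 174.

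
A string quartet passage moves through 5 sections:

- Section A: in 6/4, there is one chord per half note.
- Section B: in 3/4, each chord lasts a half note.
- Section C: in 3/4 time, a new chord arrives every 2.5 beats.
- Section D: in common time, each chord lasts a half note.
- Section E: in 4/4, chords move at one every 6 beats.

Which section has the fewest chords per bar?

A: 6/2 = 3 chords/bar.
B: 3/2 = 1.5 chords/bar.
C: 3/2.5 = 1.2 chords/bar.
D: 4/2 = 2 chords/bar.
E: 4/6 = 2/3 chords/bar.
Slowest is E at 2/3 chords/bar.

Section E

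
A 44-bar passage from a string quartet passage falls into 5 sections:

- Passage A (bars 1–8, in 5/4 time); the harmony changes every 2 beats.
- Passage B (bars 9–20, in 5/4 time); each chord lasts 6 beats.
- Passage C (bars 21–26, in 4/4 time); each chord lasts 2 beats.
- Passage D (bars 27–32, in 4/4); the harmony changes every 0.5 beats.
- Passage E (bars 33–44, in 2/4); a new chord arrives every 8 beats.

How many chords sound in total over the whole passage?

A: 8 bars × 5 beats = 40 beats; 2 beats/chord → 20 chords.
B: 12 bars × 5 beats = 60 beats; 6 beats/chord → 10 chords.
C: 6 bars × 4 beats = 24 beats; 2 beats/chord → 12 chords.
D: 6 bars × 4 beats = 24 beats; 0.5 beats/chord → 48 chords.
E: 12 bars × 2 beats = 24 beats; 8 beats/chord → 3 chords.
Total: 20 + 10 + 12 + 48 + 3 = 93.

93 chords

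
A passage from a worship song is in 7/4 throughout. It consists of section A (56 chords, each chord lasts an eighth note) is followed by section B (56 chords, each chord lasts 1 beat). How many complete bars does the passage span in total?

12 bars

A: 56 × 0.5 = 28 beats = 4 bars.
B: 56 × 1 = 56 beats = 8 bars.
Total: 4 + 8 = 12 bars.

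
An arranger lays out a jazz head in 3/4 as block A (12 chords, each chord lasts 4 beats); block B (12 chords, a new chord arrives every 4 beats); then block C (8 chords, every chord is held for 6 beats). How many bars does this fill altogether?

48 bars

A: 12 × 4 = 48 beats = 16 bars.
B: 12 × 4 = 48 beats = 16 bars.
C: 8 × 6 = 48 beats = 16 bars.
Total: 16 + 16 + 16 = 48 bars.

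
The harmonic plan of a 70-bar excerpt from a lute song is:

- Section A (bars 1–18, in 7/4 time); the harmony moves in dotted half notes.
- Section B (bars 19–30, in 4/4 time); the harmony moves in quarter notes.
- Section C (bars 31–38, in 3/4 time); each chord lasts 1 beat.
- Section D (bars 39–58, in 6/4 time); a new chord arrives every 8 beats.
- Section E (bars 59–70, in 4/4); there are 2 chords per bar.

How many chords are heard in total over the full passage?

153 chords

A: 18 bars × 7 beats = 126 beats; 3 beats/chord → 42 chords.
B: 12 bars × 4 beats = 48 beats; 1 beat/chord → 48 chords.
C: 8 bars × 3 beats = 24 beats; 1 beat/chord → 24 chords.
D: 20 bars × 6 beats = 120 beats; 8 beats/chord → 15 chords.
E: 12 bars × 4 beats = 48 beats; 2 beats/chord → 24 chords.
Total: 42 + 48 + 24 + 15 + 24 = 153.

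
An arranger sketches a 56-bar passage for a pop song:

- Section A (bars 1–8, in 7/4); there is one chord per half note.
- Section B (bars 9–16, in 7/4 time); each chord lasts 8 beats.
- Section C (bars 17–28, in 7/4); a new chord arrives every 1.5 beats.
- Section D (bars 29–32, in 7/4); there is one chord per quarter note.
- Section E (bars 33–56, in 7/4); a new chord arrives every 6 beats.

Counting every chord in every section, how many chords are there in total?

147 chords

A: 8 bars × 7 beats = 56 beats; 2 beats/chord → 28 chords.
B: 8 bars × 7 beats = 56 beats; 8 beats/chord → 7 chords.
C: 12 bars × 7 beats = 84 beats; 1.5 beats/chord → 56 chords.
D: 4 bars × 7 beats = 28 beats; 1 beat/chord → 28 chords.
E: 24 bars × 7 beats = 168 beats; 6 beats/chord → 28 chords.
Total: 28 + 7 + 56 + 28 + 28 = 147.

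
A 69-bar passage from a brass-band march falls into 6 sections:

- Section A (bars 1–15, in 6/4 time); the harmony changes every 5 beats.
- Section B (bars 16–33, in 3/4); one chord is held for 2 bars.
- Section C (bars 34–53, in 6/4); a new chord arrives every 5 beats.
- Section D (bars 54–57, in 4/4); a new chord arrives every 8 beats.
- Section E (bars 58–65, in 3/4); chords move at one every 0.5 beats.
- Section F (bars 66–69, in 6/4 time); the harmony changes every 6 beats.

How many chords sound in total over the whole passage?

A: 15·6 = 90 beats, 90/5 = 18 chords.
B: 18·3 = 54 beats, 54/6 = 9 chords.
C: 20·6 = 120 beats, 120/5 = 24 chords.
D: 4·4 = 16 beats, 16/8 = 2 chords.
E: 8·3 = 24 beats, 24/0.5 = 48 chords.
F: 4·6 = 24 beats, 24/6 = 4 chords.
Total: 18 + 9 + 24 + 2 + 48 + 4 = 105.

105 chords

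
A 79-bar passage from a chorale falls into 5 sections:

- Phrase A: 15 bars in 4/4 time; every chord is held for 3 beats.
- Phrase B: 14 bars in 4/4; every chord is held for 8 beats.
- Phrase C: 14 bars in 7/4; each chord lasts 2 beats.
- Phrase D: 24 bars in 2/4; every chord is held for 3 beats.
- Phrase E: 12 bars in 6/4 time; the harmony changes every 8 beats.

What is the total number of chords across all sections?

A has 60 beats and chords last 3 each, so 20 chords.
B has 56 beats and chords last 8 each, so 7 chords.
C has 98 beats and chords last 2 each, so 49 chords.
D has 48 beats and chords last 3 each, so 16 chords.
E has 72 beats and chords last 8 each, so 9 chords.
Total: 20 + 7 + 49 + 16 + 9 = 101.

101 chords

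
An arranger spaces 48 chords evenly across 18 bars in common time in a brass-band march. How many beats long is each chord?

18 bars × 4 beats/bar = 72 beats total.
72 beats ÷ 48 chords = 1.5 beats per chord.
(That is a dotted quarter note.)

1.5 beats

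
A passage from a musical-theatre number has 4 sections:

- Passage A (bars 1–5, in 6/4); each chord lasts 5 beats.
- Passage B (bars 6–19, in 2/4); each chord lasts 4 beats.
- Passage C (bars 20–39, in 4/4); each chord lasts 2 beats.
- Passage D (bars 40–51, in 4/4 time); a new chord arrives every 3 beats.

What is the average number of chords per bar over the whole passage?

A: 5 × 6 = 30 beats ÷ 5 = 6 chords.
B: 14 × 2 = 28 beats ÷ 4 = 7 chords.
C: 20 × 4 = 80 beats ÷ 2 = 40 chords.
D: 12 × 4 = 48 beats ÷ 3 = 16 chords.
Overall: 69 chords over 51 bars → 69/51 = 23/17 chords per bar.

23/17 chords per bar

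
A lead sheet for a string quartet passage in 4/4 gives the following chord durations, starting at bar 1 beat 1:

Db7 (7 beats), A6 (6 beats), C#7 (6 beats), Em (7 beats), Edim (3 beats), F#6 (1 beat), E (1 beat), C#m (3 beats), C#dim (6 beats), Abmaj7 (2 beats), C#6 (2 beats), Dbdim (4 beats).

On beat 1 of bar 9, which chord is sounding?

Beat 1 of bar 9 is beat (9−1)×4 + 1 = 33 overall.
Running totals: Db7 ends at 7, A6 ends at 13, C#7 ends at 19, Em ends at 26, Edim ends at 29, F#6 ends at 30, E ends at 31, C#m ends at 34.
Beat 33 falls within C#m.

C#m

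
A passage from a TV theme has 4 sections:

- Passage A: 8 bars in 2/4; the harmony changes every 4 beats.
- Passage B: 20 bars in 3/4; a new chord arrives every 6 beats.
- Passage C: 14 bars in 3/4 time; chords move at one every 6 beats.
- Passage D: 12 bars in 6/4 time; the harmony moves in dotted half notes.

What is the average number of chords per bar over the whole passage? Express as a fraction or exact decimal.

A: 8 bars of 2 beats is 16 beats; at 4 beats each that's 4 chords.
B: 20 bars of 3 beats is 60 beats; at 6 beats each that's 10 chords.
C: 14 bars of 3 beats is 42 beats; at 6 beats each that's 7 chords.
D: 12 bars of 6 beats is 72 beats; at 3 beats each that's 24 chords.
Overall: 45 chords over 54 bars → 45/54 = 5/6 chords per bar.

5/6 chords per bar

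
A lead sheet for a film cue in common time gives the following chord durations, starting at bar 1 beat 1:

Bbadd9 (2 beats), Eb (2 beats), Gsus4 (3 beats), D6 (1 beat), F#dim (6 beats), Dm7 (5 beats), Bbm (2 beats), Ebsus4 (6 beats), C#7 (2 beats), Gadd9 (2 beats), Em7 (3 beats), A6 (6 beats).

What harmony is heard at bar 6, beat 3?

Beat 3 of bar 6 is beat (6−1)×4 + 3 = 23 overall.
Running totals: Bbadd9 ends at 2, Eb ends at 4, Gsus4 ends at 7, D6 ends at 8, F#dim ends at 14, Dm7 ends at 19, Bbm ends at 21, Ebsus4 ends at 27.
Beat 23 falls within Ebsus4.

Ebsus4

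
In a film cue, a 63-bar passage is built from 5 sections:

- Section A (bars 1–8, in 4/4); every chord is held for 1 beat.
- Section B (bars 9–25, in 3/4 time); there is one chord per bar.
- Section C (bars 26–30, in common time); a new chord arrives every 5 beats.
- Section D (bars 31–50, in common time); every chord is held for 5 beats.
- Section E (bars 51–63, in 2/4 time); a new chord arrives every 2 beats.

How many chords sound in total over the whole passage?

82 chords

A: 8 bars × 4 beats = 32 beats; 1 beat/chord → 32 chords.
B: 17 bars × 3 beats = 51 beats; 3 beats/chord → 17 chords.
C: 5 bars × 4 beats = 20 beats; 5 beats/chord → 4 chords.
D: 20 bars × 4 beats = 80 beats; 5 beats/chord → 16 chords.
E: 13 bars × 2 beats = 26 beats; 2 beats/chord → 13 chords.
Total: 32 + 17 + 4 + 16 + 13 = 82.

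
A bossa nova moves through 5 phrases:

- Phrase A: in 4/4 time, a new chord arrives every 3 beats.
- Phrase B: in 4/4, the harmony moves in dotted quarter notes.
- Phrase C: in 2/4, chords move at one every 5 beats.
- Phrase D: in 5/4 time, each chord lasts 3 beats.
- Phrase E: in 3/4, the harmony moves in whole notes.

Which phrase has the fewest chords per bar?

Phrase C

A: 4 beats/bar ÷ 3 beats/chord = 4/3 chords/bar.
B: 4 beats/bar ÷ 1.5 beats/chord = 8/3 chords/bar.
C: 2 beats/bar ÷ 5 beats/chord = 0.4 chords/bar.
D: 5 beats/bar ÷ 3 beats/chord = 5/3 chords/bar.
E: 3 beats/bar ÷ 4 beats/chord = 0.75 chords/bar.
Slowest is C at 0.4 chords/bar.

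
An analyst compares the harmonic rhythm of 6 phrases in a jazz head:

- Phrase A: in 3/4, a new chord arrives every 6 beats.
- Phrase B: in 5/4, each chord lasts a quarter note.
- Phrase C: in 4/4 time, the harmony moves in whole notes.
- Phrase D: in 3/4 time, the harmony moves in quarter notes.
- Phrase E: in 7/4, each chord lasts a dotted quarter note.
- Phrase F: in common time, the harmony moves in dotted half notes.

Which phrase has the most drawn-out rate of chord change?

Phrase A

A: each chord is 6 beats in 3/4, so 0.5 per bar.
B: each chord is 1 beat in 5/4, so 5 per bar.
C: each chord is 4 beats in 4/4, so 1 per bar.
D: each chord is 1 beat in 3/4, so 3 per bar.
E: each chord is 1.5 beats in 7/4, so 14/3 per bar.
F: each chord is 3 beats in 4/4, so 4/3 per bar.
Slowest is A at 0.5 chords/bar.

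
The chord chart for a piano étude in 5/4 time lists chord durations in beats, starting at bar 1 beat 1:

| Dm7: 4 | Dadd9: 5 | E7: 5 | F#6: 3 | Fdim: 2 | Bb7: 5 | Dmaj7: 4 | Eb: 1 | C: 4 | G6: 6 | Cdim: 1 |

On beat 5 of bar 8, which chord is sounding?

Beat 5 of bar 8 is beat (8−1)×5 + 5 = 40 overall.
Running totals: Dm7 ends at 4, Dadd9 ends at 9, E7 ends at 14, F#6 ends at 17, Fdim ends at 19, Bb7 ends at 24, Dmaj7 ends at 28, Eb ends at 29, C ends at 33, G6 ends at 39, Cdim ends at 40.
Beat 40 falls within Cdim.

Cdim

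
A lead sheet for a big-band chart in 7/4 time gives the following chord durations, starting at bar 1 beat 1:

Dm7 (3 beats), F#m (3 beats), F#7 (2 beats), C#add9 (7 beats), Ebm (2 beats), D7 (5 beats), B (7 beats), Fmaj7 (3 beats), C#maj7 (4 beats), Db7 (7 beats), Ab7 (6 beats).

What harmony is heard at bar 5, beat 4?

Beat 4 of bar 5 is beat (5−1)×7 + 4 = 32 overall.
Running totals: Dm7 ends at 3, F#m ends at 6, F#7 ends at 8, C#add9 ends at 15, Ebm ends at 17, D7 ends at 22, B ends at 29, Fmaj7 ends at 32.
Beat 32 falls within Fmaj7.

Fmaj7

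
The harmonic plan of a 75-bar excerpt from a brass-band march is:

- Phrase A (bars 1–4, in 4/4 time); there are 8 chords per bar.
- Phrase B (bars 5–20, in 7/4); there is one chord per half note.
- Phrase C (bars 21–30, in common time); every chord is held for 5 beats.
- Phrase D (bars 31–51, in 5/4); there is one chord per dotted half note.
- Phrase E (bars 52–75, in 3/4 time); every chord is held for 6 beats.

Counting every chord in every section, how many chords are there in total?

A has 16 beats and chords last 0.5 each, so 32 chords.
B has 112 beats and chords last 2 each, so 56 chords.
C has 40 beats and chords last 5 each, so 8 chords.
D has 105 beats and chords last 3 each, so 35 chords.
E has 72 beats and chords last 6 each, so 12 chords.
Total: 32 + 56 + 8 + 35 + 12 = 143.

143 chords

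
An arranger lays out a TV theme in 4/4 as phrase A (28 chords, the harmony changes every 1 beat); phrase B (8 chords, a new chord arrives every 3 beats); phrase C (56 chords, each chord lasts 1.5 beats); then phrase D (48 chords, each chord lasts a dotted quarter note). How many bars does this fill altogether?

A: 28 × 1 = 28 beats = 7 bars.
B: 8 × 3 = 24 beats = 6 bars.
C: 56 × 1.5 = 84 beats = 21 bars.
D: 48 × 1.5 = 72 beats = 18 bars.
Total: 7 + 6 + 21 + 18 = 52 bars.

52 bars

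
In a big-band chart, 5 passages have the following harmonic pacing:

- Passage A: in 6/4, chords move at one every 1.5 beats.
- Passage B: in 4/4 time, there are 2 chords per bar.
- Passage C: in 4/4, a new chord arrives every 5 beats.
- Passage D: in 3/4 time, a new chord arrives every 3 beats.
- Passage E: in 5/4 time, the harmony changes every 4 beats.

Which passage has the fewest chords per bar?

Passage C

A: each chord is 1.5 beats in 6/4, so 4 per bar.
B: each chord is 2 beats in 4/4, so 2 per bar.
C: each chord is 5 beats in 4/4, so 0.8 per bar.
D: each chord is 3 beats in 3/4, so 1 per bar.
E: each chord is 4 beats in 5/4, so 1.25 per bar.
Slowest is C at 0.8 chords/bar.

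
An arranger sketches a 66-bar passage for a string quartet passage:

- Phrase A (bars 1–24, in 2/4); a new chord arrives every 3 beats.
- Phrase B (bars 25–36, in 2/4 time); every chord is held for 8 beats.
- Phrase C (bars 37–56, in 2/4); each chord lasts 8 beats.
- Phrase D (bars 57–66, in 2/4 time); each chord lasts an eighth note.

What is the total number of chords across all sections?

64 chords

A: 24 bars × 2 beats = 48 beats; 3 beats/chord → 16 chords.
B: 12 bars × 2 beats = 24 beats; 8 beats/chord → 3 chords.
C: 20 bars × 2 beats = 40 beats; 8 beats/chord → 5 chords.
D: 10 bars × 2 beats = 20 beats; 0.5 beats/chord → 40 chords.
Total: 16 + 3 + 5 + 40 = 64.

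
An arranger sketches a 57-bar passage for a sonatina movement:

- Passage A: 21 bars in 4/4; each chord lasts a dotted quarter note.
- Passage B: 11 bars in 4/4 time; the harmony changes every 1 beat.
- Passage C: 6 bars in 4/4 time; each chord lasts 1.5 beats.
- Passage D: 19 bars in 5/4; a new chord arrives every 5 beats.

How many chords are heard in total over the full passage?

135 chords

A: 21 bars × 4 beats = 84 beats; 1.5 beats/chord → 56 chords.
B: 11 bars × 4 beats = 44 beats; 1 beat/chord → 44 chords.
C: 6 bars × 4 beats = 24 beats; 1.5 beats/chord → 16 chords.
D: 19 bars × 5 beats = 95 beats; 5 beats/chord → 19 chords.
Total: 56 + 44 + 16 + 19 = 135.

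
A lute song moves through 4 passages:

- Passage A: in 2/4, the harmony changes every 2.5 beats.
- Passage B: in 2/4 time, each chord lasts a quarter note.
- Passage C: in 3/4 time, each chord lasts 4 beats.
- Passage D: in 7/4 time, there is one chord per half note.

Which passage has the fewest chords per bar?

Passage C

A: each chord is 2.5 beats in 2/4, so 0.8 per bar.
B: each chord is 1 beat in 2/4, so 2 per bar.
C: each chord is 4 beats in 3/4, so 0.75 per bar.
D: each chord is 2 beats in 7/4, so 3.5 per bar.
Slowest is C at 0.75 chords/bar.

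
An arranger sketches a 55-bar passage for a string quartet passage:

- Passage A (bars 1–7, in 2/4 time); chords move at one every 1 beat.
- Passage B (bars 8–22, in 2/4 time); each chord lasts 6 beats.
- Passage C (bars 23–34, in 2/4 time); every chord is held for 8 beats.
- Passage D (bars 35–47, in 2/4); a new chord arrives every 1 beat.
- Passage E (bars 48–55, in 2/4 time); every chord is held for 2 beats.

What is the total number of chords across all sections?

56 chords

A: 7 bars × 2 beats = 14 beats; 1 beat/chord → 14 chords.
B: 15 bars × 2 beats = 30 beats; 6 beats/chord → 5 chords.
C: 12 bars × 2 beats = 24 beats; 8 beats/chord → 3 chords.
D: 13 bars × 2 beats = 26 beats; 1 beat/chord → 26 chords.
E: 8 bars × 2 beats = 16 beats; 2 beats/chord → 8 chords.
Total: 14 + 5 + 3 + 26 + 8 = 56.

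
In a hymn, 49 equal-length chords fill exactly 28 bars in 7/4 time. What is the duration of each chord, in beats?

4 beats

28 bars × 7 beats/bar = 196 beats total.
196 beats ÷ 49 chords = 4 beats per chord.
(That is a whole note.)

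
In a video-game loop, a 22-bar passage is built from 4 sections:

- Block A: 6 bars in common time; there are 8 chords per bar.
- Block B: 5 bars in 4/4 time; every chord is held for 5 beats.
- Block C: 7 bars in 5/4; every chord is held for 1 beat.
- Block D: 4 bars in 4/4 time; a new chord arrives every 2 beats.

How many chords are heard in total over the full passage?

A has 24 beats and chords last 0.5 each, so 48 chords.
B has 20 beats and chords last 5 each, so 4 chords.
C has 35 beats and chords last 1 each, so 35 chords.
D has 16 beats and chords last 2 each, so 8 chords.
Total: 48 + 4 + 35 + 8 = 95.

95 chords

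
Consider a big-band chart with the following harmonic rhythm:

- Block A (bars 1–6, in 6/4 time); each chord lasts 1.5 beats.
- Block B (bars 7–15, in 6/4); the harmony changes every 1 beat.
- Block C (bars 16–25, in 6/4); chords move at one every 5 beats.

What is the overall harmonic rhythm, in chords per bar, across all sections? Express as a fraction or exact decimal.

3.6 chords per bar

A: 6 bars of 6 beats is 36 beats; at 1.5 beats each that's 24 chords.
B: 9 bars of 6 beats is 54 beats; at 1 beat each that's 54 chords.
C: 10 bars of 6 beats is 60 beats; at 5 beats each that's 12 chords.
Overall: 90 chords over 25 bars → 90/25 = 3.6 chords per bar.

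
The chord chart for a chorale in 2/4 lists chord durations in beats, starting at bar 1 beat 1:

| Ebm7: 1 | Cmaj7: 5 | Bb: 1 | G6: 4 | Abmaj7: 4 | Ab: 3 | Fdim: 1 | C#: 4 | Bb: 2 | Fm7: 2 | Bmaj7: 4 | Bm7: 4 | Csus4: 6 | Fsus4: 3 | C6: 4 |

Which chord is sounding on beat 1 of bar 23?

C6

Beat 1 of bar 23 is beat (23−1)×2 + 1 = 45 overall.
Running totals: Ebm7 ends at 1, Cmaj7 ends at 6, Bb ends at 7, G6 ends at 11, Abmaj7 ends at 15, Ab ends at 18, Fdim ends at 19, C# ends at 23, Bb ends at 25, Fm7 ends at 27, Bmaj7 ends at 31, Bm7 ends at 35, Csus4 ends at 41, Fsus4 ends at 44, C6 ends at 48.
Beat 45 falls within C6.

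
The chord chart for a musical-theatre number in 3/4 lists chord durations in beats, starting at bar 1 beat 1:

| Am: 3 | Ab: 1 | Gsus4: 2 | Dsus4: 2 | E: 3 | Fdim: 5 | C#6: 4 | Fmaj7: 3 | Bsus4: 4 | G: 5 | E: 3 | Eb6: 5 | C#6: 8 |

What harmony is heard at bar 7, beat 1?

Beat 1 of bar 7 is beat (7−1)×3 + 1 = 19 overall.
Running totals: Am ends at 3, Ab ends at 4, Gsus4 ends at 6, Dsus4 ends at 8, E ends at 11, Fdim ends at 16, C#6 ends at 20.
Beat 19 falls within C#6.

C#6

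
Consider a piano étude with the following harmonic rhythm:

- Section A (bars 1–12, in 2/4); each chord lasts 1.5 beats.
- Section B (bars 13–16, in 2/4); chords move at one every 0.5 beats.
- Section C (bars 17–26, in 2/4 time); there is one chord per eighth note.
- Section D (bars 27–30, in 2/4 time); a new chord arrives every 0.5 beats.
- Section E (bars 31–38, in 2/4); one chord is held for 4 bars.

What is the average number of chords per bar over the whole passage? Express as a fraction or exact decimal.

A: 12 × 2 = 24 beats ÷ 1.5 = 16 chords.
B: 4 × 2 = 8 beats ÷ 0.5 = 16 chords.
C: 10 × 2 = 20 beats ÷ 0.5 = 40 chords.
D: 4 × 2 = 8 beats ÷ 0.5 = 16 chords.
E: 8 × 2 = 16 beats ÷ 8 = 2 chords.
Overall: 90 chords over 38 bars → 90/38 = 45/19 chords per bar.

45/19 chords per bar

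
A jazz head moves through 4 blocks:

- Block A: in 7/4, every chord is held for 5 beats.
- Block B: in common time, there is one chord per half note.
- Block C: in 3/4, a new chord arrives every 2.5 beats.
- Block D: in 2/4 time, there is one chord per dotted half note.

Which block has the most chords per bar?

A: 7/5 = 1.4 chords/bar.
B: 4/2 = 2 chords/bar.
C: 3/2.5 = 1.2 chords/bar.
D: 2/3 = 2/3 chords/bar.
Fastest is B at 2 chords/bar.

Block B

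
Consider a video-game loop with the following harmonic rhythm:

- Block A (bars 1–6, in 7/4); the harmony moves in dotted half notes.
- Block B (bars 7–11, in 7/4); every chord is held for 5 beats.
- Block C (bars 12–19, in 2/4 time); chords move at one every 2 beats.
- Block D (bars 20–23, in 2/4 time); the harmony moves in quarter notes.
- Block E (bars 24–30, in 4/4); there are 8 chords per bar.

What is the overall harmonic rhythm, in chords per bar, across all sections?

A: 6 × 7 = 42 beats ÷ 3 = 14 chords.
B: 5 × 7 = 35 beats ÷ 5 = 7 chords.
C: 8 × 2 = 16 beats ÷ 2 = 8 chords.
D: 4 × 2 = 8 beats ÷ 1 = 8 chords.
E: 7 × 4 = 28 beats ÷ 0.5 = 56 chords.
Overall: 93 chords over 30 bars → 93/30 = 3.1 chords per bar.

3.1 chords per bar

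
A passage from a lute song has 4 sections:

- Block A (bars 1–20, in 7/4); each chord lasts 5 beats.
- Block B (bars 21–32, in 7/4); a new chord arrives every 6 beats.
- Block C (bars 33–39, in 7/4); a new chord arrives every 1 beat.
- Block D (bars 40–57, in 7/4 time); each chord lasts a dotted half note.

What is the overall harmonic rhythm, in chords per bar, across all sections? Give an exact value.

A: 20 bars of 7 beats is 140 beats; at 5 beats each that's 28 chords.
B: 12 bars of 7 beats is 84 beats; at 6 beats each that's 14 chords.
C: 7 bars of 7 beats is 49 beats; at 1 beat each that's 49 chords.
D: 18 bars of 7 beats is 126 beats; at 3 beats each that's 42 chords.
Overall: 133 chords over 57 bars → 133/57 = 7/3 chords per bar.

7/3 chords per bar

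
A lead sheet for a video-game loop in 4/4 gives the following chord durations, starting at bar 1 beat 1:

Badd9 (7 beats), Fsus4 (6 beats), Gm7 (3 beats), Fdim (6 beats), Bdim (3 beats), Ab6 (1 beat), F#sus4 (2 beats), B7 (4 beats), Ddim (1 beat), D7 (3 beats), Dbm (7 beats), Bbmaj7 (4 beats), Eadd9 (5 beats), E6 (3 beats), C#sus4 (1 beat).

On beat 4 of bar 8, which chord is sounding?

Beat 4 of bar 8 is beat (8−1)×4 + 4 = 32 overall.
Running totals: Badd9 ends at 7, Fsus4 ends at 13, Gm7 ends at 16, Fdim ends at 22, Bdim ends at 25, Ab6 ends at 26, F#sus4 ends at 28, B7 ends at 32.
Beat 32 falls within B7.

B7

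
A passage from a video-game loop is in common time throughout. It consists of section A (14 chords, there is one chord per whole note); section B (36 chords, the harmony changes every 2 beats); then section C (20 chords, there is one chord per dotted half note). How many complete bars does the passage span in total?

A: 14 × 4 = 56 beats = 14 bars.
B: 36 × 2 = 72 beats = 18 bars.
C: 20 × 3 = 60 beats = 15 bars.
Total: 14 + 18 + 15 = 47 bars.

47 bars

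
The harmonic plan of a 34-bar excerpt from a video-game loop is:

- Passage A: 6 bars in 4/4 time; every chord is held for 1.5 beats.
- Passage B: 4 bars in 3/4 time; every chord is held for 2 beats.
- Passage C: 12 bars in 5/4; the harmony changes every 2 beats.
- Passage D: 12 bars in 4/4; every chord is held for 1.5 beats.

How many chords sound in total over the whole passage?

A: 6 bars × 4 beats = 24 beats; 1.5 beats/chord → 16 chords.
B: 4 bars × 3 beats = 12 beats; 2 beats/chord → 6 chords.
C: 12 bars × 5 beats = 60 beats; 2 beats/chord → 30 chords.
D: 12 bars × 4 beats = 48 beats; 1.5 beats/chord → 32 chords.
Total: 16 + 6 + 30 + 32 = 84.

84 chords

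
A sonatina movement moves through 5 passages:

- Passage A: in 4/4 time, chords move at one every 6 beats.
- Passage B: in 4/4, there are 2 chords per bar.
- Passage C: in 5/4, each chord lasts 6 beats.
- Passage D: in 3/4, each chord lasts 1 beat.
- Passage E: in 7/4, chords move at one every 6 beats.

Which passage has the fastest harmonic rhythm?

Passage D

A: 4 beats/bar ÷ 6 beats/chord = 2/3 chords/bar.
B: 4 beats/bar ÷ 2 beats/chord = 2 chords/bar.
C: 5 beats/bar ÷ 6 beats/chord = 5/6 chords/bar.
D: 3 beats/bar ÷ 1 beat/chord = 3 chords/bar.
E: 7 beats/bar ÷ 6 beats/chord = 7/6 chords/bar.
Fastest is D at 3 chords/bar.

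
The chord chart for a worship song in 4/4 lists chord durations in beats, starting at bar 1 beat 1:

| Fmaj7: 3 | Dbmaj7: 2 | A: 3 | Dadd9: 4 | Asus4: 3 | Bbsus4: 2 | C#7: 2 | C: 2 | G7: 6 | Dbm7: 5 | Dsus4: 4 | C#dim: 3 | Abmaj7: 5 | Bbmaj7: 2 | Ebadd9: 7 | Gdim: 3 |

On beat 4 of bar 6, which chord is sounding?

G7

Beat 4 of bar 6 is beat (6−1)×4 + 4 = 24 overall.
Running totals: Fmaj7 ends at 3, Dbmaj7 ends at 5, A ends at 8, Dadd9 ends at 12, Asus4 ends at 15, Bbsus4 ends at 17, C#7 ends at 19, C ends at 21, G7 ends at 27.
Beat 24 falls within G7.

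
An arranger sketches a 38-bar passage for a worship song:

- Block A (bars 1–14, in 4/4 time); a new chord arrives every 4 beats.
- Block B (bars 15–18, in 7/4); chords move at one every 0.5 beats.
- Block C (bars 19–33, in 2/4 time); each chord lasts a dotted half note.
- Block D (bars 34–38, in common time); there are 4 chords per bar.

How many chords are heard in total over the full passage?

100 chords

A: 14 bars × 4 beats = 56 beats; 4 beats/chord → 14 chords.
B: 4 bars × 7 beats = 28 beats; 0.5 beats/chord → 56 chords.
C: 15 bars × 2 beats = 30 beats; 3 beats/chord → 10 chords.
D: 5 bars × 4 beats = 20 beats; 1 beat/chord → 20 chords.
Total: 14 + 56 + 10 + 20 = 100.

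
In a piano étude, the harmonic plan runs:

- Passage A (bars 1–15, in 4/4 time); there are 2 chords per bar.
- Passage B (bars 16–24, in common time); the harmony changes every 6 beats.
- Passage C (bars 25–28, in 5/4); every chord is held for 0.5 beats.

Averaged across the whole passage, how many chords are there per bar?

A: 15 bars of 4 beats is 60 beats; at 2 beats each that's 30 chords.
B: 9 bars of 4 beats is 36 beats; at 6 beats each that's 6 chords.
C: 4 bars of 5 beats is 20 beats; at 0.5 beats each that's 40 chords.
Overall: 76 chords over 28 bars → 76/28 = 19/7 chords per bar.

19/7 chords per bar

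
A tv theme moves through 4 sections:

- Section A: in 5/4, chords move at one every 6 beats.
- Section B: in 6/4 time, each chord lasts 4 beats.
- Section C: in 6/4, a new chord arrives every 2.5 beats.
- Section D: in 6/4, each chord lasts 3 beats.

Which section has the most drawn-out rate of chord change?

Section A

A: 5 beats/bar ÷ 6 beats/chord = 5/6 chords/bar.
B: 6 beats/bar ÷ 4 beats/chord = 1.5 chords/bar.
C: 6 beats/bar ÷ 2.5 beats/chord = 2.4 chords/bar.
D: 6 beats/bar ÷ 3 beats/chord = 2 chords/bar.
Slowest is A at 5/6 chords/bar.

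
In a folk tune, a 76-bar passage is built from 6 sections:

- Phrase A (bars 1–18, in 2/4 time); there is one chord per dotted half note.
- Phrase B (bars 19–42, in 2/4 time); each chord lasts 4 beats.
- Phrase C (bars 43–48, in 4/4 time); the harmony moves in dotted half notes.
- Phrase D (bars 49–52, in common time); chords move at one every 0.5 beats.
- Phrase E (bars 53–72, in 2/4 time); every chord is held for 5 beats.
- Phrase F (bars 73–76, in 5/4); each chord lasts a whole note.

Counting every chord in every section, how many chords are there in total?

77 chords

A has 36 beats and chords last 3 each, so 12 chords.
B has 48 beats and chords last 4 each, so 12 chords.
C has 24 beats and chords last 3 each, so 8 chords.
D has 16 beats and chords last 0.5 each, so 32 chords.
E has 40 beats and chords last 5 each, so 8 chords.
F has 20 beats and chords last 4 each, so 5 chords.
Total: 12 + 12 + 8 + 32 + 8 + 5 = 77.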